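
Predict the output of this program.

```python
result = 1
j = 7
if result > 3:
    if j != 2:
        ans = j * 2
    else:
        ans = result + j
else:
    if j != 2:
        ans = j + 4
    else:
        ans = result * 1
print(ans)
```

11

result=1, j=7
result > 3 is False; j != 2 is True
→ ans = j + 4 = 11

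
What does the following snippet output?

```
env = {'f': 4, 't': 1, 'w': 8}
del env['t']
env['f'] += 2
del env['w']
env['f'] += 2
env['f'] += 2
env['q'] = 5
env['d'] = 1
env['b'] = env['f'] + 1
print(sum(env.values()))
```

27

del 't' → {'f': 4, 'w': 8}
env['f'] = 4+2 = 6 → {'f': 6, 'w': 8}
del 'w' → {'f': 6}
env['f'] = 6+2 = 8 → {'f': 8}
env['f'] = 8+2 = 10 → {'f': 10}
env['q'] = 5 → {'f': 10, 'q': 5}
env['d'] = 1 → {'f': 10, 'q': 5, 'd': 1}
env['b'] = env['f']+1 = 11 → {'f': 10, 'q': 5, 'd': 1, 'b': 11}
sum of values = 27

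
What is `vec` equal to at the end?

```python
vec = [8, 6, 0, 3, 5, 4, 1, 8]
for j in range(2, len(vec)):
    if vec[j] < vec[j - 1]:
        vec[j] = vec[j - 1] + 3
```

[8, 6, 9, 12, 15, 18, 21, 24]

j=2: 0<6, vec[2] = 6+3 = 9 → [8, 6, 9, 3, 5, 4, 1, 8]
j=3: 3<9, vec[3] = 9+3 = 12 → [8, 6, 9, 12, 5, 4, 1, 8]
j=4: 5<12, vec[4] = 12+3 = 15 → [8, 6, 9, 12, 15, 4, 1, 8]
j=5: 4<15, vec[5] = 15+3 = 18 → [8, 6, 9, 12, 15, 18, 1, 8]
j=6: 1<18, vec[6] = 18+3 = 21 → [8, 6, 9, 12, 15, 18, 21, 8]
j=7: 8<21, vec[7] = 21+3 = 24 → [8, 6, 9, 12, 15, 18, 21, 24]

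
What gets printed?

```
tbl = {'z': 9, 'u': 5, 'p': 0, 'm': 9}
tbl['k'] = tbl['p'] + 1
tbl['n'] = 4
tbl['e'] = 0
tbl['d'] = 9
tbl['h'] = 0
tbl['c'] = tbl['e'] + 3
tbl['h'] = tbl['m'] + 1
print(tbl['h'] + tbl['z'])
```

19

tbl['k'] = tbl['p']+1 = 1 → {'z': 9, 'u': 5, 'p': 0, 'm': 9, 'k': 1}
tbl['n'] = 4 → {'z': 9, 'u': 5, 'p': 0, 'm': 9, 'k': 1, 'n': 4}
tbl['e'] = 0 → {'z': 9, 'u': 5, 'p': 0, 'm': 9, 'k': 1, 'n': 4, 'e': 0}
tbl['d'] = 9 → {'z': 9, 'u': 5, 'p': 0, 'm': 9, 'k': 1, 'n': 4, 'e': 0, 'd': 9}
tbl['h'] = 0 → {'z': 9, 'u': 5, 'p': 0, 'm': 9, 'k': 1, 'n': 4, 'e': 0, 'd': 9, 'h': 0}
tbl['c'] = tbl['e']+3 = 3 → {'z': 9, 'u': 5, 'p': 0, 'm': 9, 'k': 1, 'n': 4, 'e': 0, 'd': 9, 'h': 0, 'c': 3}
tbl['h'] = tbl['m']+1 = 10 → {'z': 9, 'u': 5, 'p': 0, 'm': 9, 'k': 1, 'n': 4, 'e': 0, 'd': 9, 'h': 10, 'c': 3}
tbl['h']+tbl['z'] = 10+9 = 19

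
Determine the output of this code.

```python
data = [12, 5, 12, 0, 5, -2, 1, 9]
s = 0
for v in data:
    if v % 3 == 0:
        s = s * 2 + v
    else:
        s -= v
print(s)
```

105

v=12: %3==0, s = 0*2+12 = 12
v=5: not %3==0, s = 12-5 = 7
v=12: %3==0, s = 7*2+12 = 26
v=0: %3==0, s = 26*2+0 = 52
v=5: not %3==0, s = 52-5 = 47
v=-2: not %3==0, s = 47-(-2) = 49
v=1: not %3==0, s = 49-1 = 48
v=9: %3==0, s = 48*2+9 = 105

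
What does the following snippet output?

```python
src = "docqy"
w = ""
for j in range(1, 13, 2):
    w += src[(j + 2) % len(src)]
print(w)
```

j=1: add src[3]='q' → 'q'
j=3: add src[0]='d' → 'qd'
j=5: add src[2]='c' → 'qdc'
j=7: add src[4]='y' → 'qdcy'
j=9: add src[1]='o' → 'qdcyo'
j=11: add src[3]='q' → 'qdcyoq'

qdcyoq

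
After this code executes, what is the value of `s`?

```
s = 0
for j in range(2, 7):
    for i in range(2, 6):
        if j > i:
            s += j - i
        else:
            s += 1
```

30

j=2,i=2: not 2>2, s = 0+1 = 1
j=2,i=3: not 2>3, s = 1+1 = 2
j=2,i=4: not 2>4, s = 2+1 = 3
j=2,i=5: not 2>5, s = 3+1 = 4
j=3,i=2: 3>2, s = 4+1 = 5
j=3,i=3: not 3>3, s = 5+1 = 6
j=3,i=4: not 3>4, s = 6+1 = 7
j=3,i=5: not 3>5, s = 7+1 = 8
j=4,i=2: 4>2, s = 8+2 = 10
j=4,i=3: 4>3, s = 10+1 = 11
j=4,i=4: not 4>4, s = 11+1 = 12
j=4,i=5: not 4>5, s = 12+1 = 13
j=5,i=2: 5>2, s = 13+3 = 16
j=5,i=3: 5>3, s = 16+2 = 18
j=5,i=4: 5>4, s = 18+1 = 19
j=5,i=5: not 5>5, s = 19+1 = 20
j=6,i=2: 6>2, s = 20+4 = 24
j=6,i=3: 6>3, s = 24+3 = 27
j=6,i=4: 6>4, s = 27+2 = 29
j=6,i=5: 6>5, s = 29+1 = 30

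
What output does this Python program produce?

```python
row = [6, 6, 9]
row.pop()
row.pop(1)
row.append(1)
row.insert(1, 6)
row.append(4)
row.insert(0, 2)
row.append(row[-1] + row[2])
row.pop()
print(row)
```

[2, 6, 6, 1, 4]

pop() removes 9 → [6, 6]
pop(1) removes 6 → [6]
append 1 → [6, 1]
insert 6 at 1 → [6, 6, 1]
append 4 → [6, 6, 1, 4]
insert 2 at 0 → [2, 6, 6, 1, 4]
append row[-1]+row[2] = 4+6 = 10 → [2, 6, 6, 1, 4, 10]
pop() removes 10 → [2, 6, 6, 1, 4]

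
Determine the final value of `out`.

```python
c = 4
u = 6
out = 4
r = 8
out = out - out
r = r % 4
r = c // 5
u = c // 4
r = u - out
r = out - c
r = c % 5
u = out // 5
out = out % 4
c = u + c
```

0

out = 4-4 = 0
r = 8%4 = 0
r = 4//5 = 0
u = 4//4 = 1
r = 1-0 = 1
r = 0-4 = -4
r = 4%5 = 4
u = 0//5 = 0
out = 0%4 = 0
c = 0+4 = 4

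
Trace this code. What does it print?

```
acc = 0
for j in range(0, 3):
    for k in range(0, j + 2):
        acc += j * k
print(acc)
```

j=0,k=0: acc = 0+0 = 0
j=0,k=1: acc = 0+0 = 0
j=1,k=0: acc = 0+0 = 0
j=1,k=1: acc = 0+1 = 1
j=1,k=2: acc = 1+2 = 3
j=2,k=0: acc = 3+0 = 3
j=2,k=1: acc = 3+2 = 5
j=2,k=2: acc = 5+4 = 9
j=2,k=3: acc = 9+6 = 15

15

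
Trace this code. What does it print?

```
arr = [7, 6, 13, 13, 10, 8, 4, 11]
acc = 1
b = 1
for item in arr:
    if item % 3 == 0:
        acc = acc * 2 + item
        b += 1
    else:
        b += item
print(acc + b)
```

item=7: not %3==0; b=8
item=6: %3==0, acc = 1*2+6 = 8; b=9
item=13: not %3==0; b=22
item=13: not %3==0; b=35
item=10: not %3==0; b=45
item=8: not %3==0; b=53
item=4: not %3==0; b=57
item=11: not %3==0; b=68
acc+b = 8+68 = 76

76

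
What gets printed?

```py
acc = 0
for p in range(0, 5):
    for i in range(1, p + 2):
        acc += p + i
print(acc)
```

75

p=0,i=1: acc = 0+1 = 1
p=1,i=1: acc = 1+2 = 3
p=1,i=2: acc = 3+3 = 6
p=2,i=1: acc = 6+3 = 9
p=2,i=2: acc = 9+4 = 13
p=2,i=3: acc = 13+5 = 18
p=3,i=1: acc = 18+4 = 22
p=3,i=2: acc = 22+5 = 27
p=3,i=3: acc = 27+6 = 33
p=3,i=4: acc = 33+7 = 40
p=4,i=1: acc = 40+5 = 45
p=4,i=2: acc = 45+6 = 51
p=4,i=3: acc = 51+7 = 58
p=4,i=4: acc = 58+8 = 66
p=4,i=5: acc = 66+9 = 75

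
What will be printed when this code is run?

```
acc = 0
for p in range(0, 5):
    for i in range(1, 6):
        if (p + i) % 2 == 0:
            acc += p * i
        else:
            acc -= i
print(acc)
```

p=0,i=1: odd sum, acc = 0-1 = -1
p=0,i=2: even sum, acc = (-1)+0 = -1
p=0,i=3: odd sum, acc = (-1)-3 = -4
p=0,i=4: even sum, acc = (-4)+0 = -4
p=0,i=5: odd sum, acc = (-4)-5 = -9
p=1,i=1: even sum, acc = (-9)+1 = -8
p=1,i=2: odd sum, acc = (-8)-2 = -10
p=1,i=3: even sum, acc = (-10)+3 = -7
p=1,i=4: odd sum, acc = (-7)-4 = -11
p=1,i=5: even sum, acc = (-11)+5 = -6
p=2,i=1: odd sum, acc = (-6)-1 = -7
p=2,i=2: even sum, acc = (-7)+4 = -3
p=2,i=3: odd sum, acc = (-3)-3 = -6
p=2,i=4: even sum, acc = (-6)+8 = 2
p=2,i=5: odd sum, acc = 2-5 = -3
p=3,i=1: even sum, acc = (-3)+3 = 0
p=3,i=2: odd sum, acc = 0-2 = -2
p=3,i=3: even sum, acc = (-2)+9 = 7
p=3,i=4: odd sum, acc = 7-4 = 3
p=3,i=5: even sum, acc = 3+15 = 18
p=4,i=1: odd sum, acc = 18-1 = 17
p=4,i=2: even sum, acc = 17+8 = 25
p=4,i=3: odd sum, acc = 25-3 = 22
p=4,i=4: even sum, acc = 22+16 = 38
p=4,i=5: odd sum, acc = 38-5 = 33

33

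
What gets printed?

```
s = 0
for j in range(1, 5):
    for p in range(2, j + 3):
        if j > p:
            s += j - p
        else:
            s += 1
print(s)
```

j=1,p=2: not 1>2, s = 0+1 = 1
j=1,p=3: not 1>3, s = 1+1 = 2
j=2,p=2: not 2>2, s = 2+1 = 3
j=2,p=3: not 2>3, s = 3+1 = 4
j=2,p=4: not 2>4, s = 4+1 = 5
j=3,p=2: 3>2, s = 5+1 = 6
j=3,p=3: not 3>3, s = 6+1 = 7
j=3,p=4: not 3>4, s = 7+1 = 8
j=3,p=5: not 3>5, s = 8+1 = 9
j=4,p=2: 4>2, s = 9+2 = 11
j=4,p=3: 4>3, s = 11+1 = 12
j=4,p=4: not 4>4, s = 12+1 = 13
j=4,p=5: not 4>5, s = 13+1 = 14
j=4,p=6: not 4>6, s = 14+1 = 15

15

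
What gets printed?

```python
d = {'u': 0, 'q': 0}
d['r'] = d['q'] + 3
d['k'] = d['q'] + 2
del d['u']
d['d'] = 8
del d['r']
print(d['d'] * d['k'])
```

16

d['r'] = d['q']+3 = 3 → {'u': 0, 'q': 0, 'r': 3}
d['k'] = d['q']+2 = 2 → {'u': 0, 'q': 0, 'r': 3, 'k': 2}
del 'u' → {'q': 0, 'r': 3, 'k': 2}
d['d'] = 8 → {'q': 0, 'r': 3, 'k': 2, 'd': 8}
del 'r' → {'q': 0, 'k': 2, 'd': 8}
d['d']*d['k'] = 8*2 = 16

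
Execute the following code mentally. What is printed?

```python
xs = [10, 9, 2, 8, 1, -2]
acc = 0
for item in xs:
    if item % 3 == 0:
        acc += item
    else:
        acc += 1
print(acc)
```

14

item=10: not %3==0, acc = 0+1 = 1
item=9: %3==0, acc = 1+9 = 10
item=2: not %3==0, acc = 10+1 = 11
item=8: not %3==0, acc = 11+1 = 12
item=1: not %3==0, acc = 12+1 = 13
item=-2: not %3==0, acc = 13+1 = 14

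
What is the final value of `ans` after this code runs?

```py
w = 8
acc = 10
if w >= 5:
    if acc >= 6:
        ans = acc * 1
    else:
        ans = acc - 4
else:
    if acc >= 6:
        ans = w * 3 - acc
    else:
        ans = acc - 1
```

w=8, acc=10
w >= 5 is True; acc >= 6 is True
→ ans = acc * 1 = 10

10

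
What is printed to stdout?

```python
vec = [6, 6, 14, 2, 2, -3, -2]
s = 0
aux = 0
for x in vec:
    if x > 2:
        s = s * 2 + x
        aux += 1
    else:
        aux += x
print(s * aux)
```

100

x=6: >2, s = 0*2+6 = 6; aux=1
x=6: >2, s = 6*2+6 = 18; aux=2
x=14: >2, s = 18*2+14 = 50; aux=3
x=2: not >2; aux=5
x=2: not >2; aux=7
x=-3: not >2; aux=4
x=-2: not >2; aux=2
s*aux = 50*2 = 100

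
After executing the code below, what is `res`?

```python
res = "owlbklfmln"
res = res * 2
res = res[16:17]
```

'f'

repeat ×2 → 'owlbklfmlnowlbklfmln'
slice [16:17] → 'f'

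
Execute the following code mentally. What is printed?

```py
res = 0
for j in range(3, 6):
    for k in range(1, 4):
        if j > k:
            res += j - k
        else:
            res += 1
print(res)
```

19

j=3,k=1: 3>1, res = 0+2 = 2
j=3,k=2: 3>2, res = 2+1 = 3
j=3,k=3: not 3>3, res = 3+1 = 4
j=4,k=1: 4>1, res = 4+3 = 7
j=4,k=2: 4>2, res = 7+2 = 9
j=4,k=3: 4>3, res = 9+1 = 10
j=5,k=1: 5>1, res = 10+4 = 14
j=5,k=2: 5>2, res = 14+3 = 17
j=5,k=3: 5>3, res = 17+2 = 19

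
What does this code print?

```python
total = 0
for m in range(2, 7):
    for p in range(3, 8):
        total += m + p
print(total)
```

m=2,p=3: total = 0+5 = 5
m=2,p=4: total = 5+6 = 11
m=2,p=5: total = 11+7 = 18
m=2,p=6: total = 18+8 = 26
m=2,p=7: total = 26+9 = 35
m=3,p=3: total = 35+6 = 41
m=3,p=4: total = 41+7 = 48
m=3,p=5: total = 48+8 = 56
m=3,p=6: total = 56+9 = 65
m=3,p=7: total = 65+10 = 75
m=4,p=3: total = 75+7 = 82
m=4,p=4: total = 82+8 = 90
m=4,p=5: total = 90+9 = 99
m=4,p=6: total = 99+10 = 109
m=4,p=7: total = 109+11 = 120
m=5,p=3: total = 120+8 = 128
m=5,p=4: total = 128+9 = 137
m=5,p=5: total = 137+10 = 147
m=5,p=6: total = 147+11 = 158
m=5,p=7: total = 158+12 = 170
m=6,p=3: total = 170+9 = 179
m=6,p=4: total = 179+10 = 189
m=6,p=5: total = 189+11 = 200
m=6,p=6: total = 200+12 = 212
m=6,p=7: total = 212+13 = 225

225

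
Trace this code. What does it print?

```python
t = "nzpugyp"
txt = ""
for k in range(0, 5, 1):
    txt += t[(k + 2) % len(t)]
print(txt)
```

k=0: add t[2]='p' → 'p'
k=1: add t[3]='u' → 'pu'
k=2: add t[4]='g' → 'pug'
k=3: add t[5]='y' → 'pugy'
k=4: add t[6]='p' → 'pugyp'

pugyp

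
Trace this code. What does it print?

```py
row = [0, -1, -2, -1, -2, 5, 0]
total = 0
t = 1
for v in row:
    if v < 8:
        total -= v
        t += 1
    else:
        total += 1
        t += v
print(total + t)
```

9

v=0: <8, total = 0-0 = 0; t=2
v=-1: <8, total = 0-(-1) = 1; t=3
v=-2: <8, total = 1-(-2) = 3; t=4
v=-1: <8, total = 3-(-1) = 4; t=5
v=-2: <8, total = 4-(-2) = 6; t=6
v=5: <8, total = 6-5 = 1; t=7
v=0: <8, total = 1-0 = 1; t=8
total+t = 1+8 = 9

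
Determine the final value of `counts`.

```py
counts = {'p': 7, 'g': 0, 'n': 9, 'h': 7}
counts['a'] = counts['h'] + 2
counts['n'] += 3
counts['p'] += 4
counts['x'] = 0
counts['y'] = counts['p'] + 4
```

counts['a'] = counts['h']+2 = 9 → {'p': 7, 'g': 0, 'n': 9, 'h': 7, 'a': 9}
counts['n'] = 9+3 = 12 → {'p': 7, 'g': 0, 'n': 12, 'h': 7, 'a': 9}
counts['p'] = 7+4 = 11 → {'p': 11, 'g': 0, 'n': 12, 'h': 7, 'a': 9}
counts['x'] = 0 → {'p': 11, 'g': 0, 'n': 12, 'h': 7, 'a': 9, 'x': 0}
counts['y'] = counts['p']+4 = 15 → {'p': 11, 'g': 0, 'n': 12, 'h': 7, 'a': 9, 'x': 0, 'y': 15}

{'p': 11, 'g': 0, 'n': 12, 'h': 7, 'a': 9, 'x': 0, 'y': 15}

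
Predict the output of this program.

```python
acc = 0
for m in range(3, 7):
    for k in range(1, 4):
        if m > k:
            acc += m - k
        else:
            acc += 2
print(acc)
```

32

m=3,k=1: 3>1, acc = 0+2 = 2
m=3,k=2: 3>2, acc = 2+1 = 3
m=3,k=3: not 3>3, acc = 3+2 = 5
m=4,k=1: 4>1, acc = 5+3 = 8
m=4,k=2: 4>2, acc = 8+2 = 10
m=4,k=3: 4>3, acc = 10+1 = 11
m=5,k=1: 5>1, acc = 11+4 = 15
m=5,k=2: 5>2, acc = 15+3 = 18
m=5,k=3: 5>3, acc = 18+2 = 20
m=6,k=1: 6>1, acc = 20+5 = 25
m=6,k=2: 6>2, acc = 25+4 = 29
m=6,k=3: 6>3, acc = 29+3 = 32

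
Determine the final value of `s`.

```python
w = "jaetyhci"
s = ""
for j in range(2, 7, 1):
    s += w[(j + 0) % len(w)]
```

'etyhc'

j=2: add w[2]='e' → 'e'
j=3: add w[3]='t' → 'et'
j=4: add w[4]='y' → 'ety'
j=5: add w[5]='h' → 'etyh'
j=6: add w[6]='c' → 'etyhc'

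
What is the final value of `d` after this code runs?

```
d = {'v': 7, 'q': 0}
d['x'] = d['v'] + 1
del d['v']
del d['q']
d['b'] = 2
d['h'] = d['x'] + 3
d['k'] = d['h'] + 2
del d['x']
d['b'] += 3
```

{'b': 5, 'h': 11, 'k': 13}

d['x'] = d['v']+1 = 8 → {'v': 7, 'q': 0, 'x': 8}
del 'v' → {'q': 0, 'x': 8}
del 'q' → {'x': 8}
d['b'] = 2 → {'x': 8, 'b': 2}
d['h'] = d['x']+3 = 11 → {'x': 8, 'b': 2, 'h': 11}
d['k'] = d['h']+2 = 13 → {'x': 8, 'b': 2, 'h': 11, 'k': 13}
del 'x' → {'b': 2, 'h': 11, 'k': 13}
d['b'] = 2+3 = 5 → {'b': 5, 'h': 11, 'k': 13}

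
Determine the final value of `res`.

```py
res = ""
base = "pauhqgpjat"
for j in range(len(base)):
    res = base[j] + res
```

'tajpgqhuap'

j=0: prepend 'p' → 'p'
j=1: prepend 'a' → 'ap'
j=2: prepend 'u' → 'uap'
j=3: prepend 'h' → 'huap'
j=4: prepend 'q' → 'qhuap'
j=5: prepend 'g' → 'gqhuap'
j=6: prepend 'p' → 'pgqhuap'
j=7: prepend 'j' → 'jpgqhuap'
j=8: prepend 'a' → 'ajpgqhuap'
j=9: prepend 't' → 'tajpgqhuap'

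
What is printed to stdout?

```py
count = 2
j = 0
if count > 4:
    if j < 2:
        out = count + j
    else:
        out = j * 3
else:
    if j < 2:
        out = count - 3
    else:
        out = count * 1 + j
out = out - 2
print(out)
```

-3

count=2, j=0
count > 4 is False; j < 2 is True
→ out = count - 3 = -1
out = (-1)-2 = -3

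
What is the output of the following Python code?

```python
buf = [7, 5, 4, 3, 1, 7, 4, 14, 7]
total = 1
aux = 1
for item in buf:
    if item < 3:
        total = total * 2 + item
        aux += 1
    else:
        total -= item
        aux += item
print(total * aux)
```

item=7: not <3, total = 1-7 = -6; aux=8
item=5: not <3, total = (-6)-5 = -11; aux=13
item=4: not <3, total = (-11)-4 = -15; aux=17
item=3: not <3, total = (-15)-3 = -18; aux=20
item=1: <3, total = (-18)*2+1 = -35; aux=21
item=7: not <3, total = (-35)-7 = -42; aux=28
item=4: not <3, total = (-42)-4 = -46; aux=32
item=14: not <3, total = (-46)-14 = -60; aux=46
item=7: not <3, total = (-60)-7 = -67; aux=53
total*aux = (-67)*53 = -3551

-3551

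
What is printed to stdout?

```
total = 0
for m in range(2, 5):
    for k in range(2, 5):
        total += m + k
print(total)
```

54

m=2,k=2: total = 0+4 = 4
m=2,k=3: total = 4+5 = 9
m=2,k=4: total = 9+6 = 15
m=3,k=2: total = 15+5 = 20
m=3,k=3: total = 20+6 = 26
m=3,k=4: total = 26+7 = 33
m=4,k=2: total = 33+6 = 39
m=4,k=3: total = 39+7 = 46
m=4,k=4: total = 46+8 = 54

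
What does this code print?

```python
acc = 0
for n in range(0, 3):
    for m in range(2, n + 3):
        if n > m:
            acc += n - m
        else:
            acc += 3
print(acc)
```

18

n=0,m=2: not 0>2, acc = 0+3 = 3
n=1,m=2: not 1>2, acc = 3+3 = 6
n=1,m=3: not 1>3, acc = 6+3 = 9
n=2,m=2: not 2>2, acc = 9+3 = 12
n=2,m=3: not 2>3, acc = 12+3 = 15
n=2,m=4: not 2>4, acc = 15+3 = 18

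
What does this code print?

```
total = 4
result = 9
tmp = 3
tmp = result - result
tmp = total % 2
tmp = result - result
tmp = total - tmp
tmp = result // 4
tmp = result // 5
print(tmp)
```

tmp = 9-9 = 0
tmp = 4%2 = 0
tmp = 9-9 = 0
tmp = 4-0 = 4
tmp = 9//4 = 2
tmp = 9//5 = 1

1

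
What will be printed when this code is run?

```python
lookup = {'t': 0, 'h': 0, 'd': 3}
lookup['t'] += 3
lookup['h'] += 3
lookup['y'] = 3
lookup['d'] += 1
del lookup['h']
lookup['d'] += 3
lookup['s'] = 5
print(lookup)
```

lookup['t'] = 0+3 = 3 → {'t': 3, 'h': 0, 'd': 3}
lookup['h'] = 0+3 = 3 → {'t': 3, 'h': 3, 'd': 3}
lookup['y'] = 3 → {'t': 3, 'h': 3, 'd': 3, 'y': 3}
lookup['d'] = 3+1 = 4 → {'t': 3, 'h': 3, 'd': 4, 'y': 3}
del 'h' → {'t': 3, 'd': 4, 'y': 3}
lookup['d'] = 4+3 = 7 → {'t': 3, 'd': 7, 'y': 3}
lookup['s'] = 5 → {'t': 3, 'd': 7, 'y': 3, 's': 5}

{'t': 3, 'd': 7, 'y': 3, 's': 5}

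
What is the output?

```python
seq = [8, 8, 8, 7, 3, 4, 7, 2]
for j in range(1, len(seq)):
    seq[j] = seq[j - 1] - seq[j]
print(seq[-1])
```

j=1: seq[1] = 8-8 = 0 → [8, 0, 8, 7, 3, 4, 7, 2]
j=2: seq[2] = 0-8 = -8 → [8, 0, -8, 7, 3, 4, 7, 2]
j=3: seq[3] = (-8)-7 = -15 → [8, 0, -8, -15, 3, 4, 7, 2]
j=4: seq[4] = (-15)-3 = -18 → [8, 0, -8, -15, -18, 4, 7, 2]
j=5: seq[5] = (-18)-4 = -22 → [8, 0, -8, -15, -18, -22, 7, 2]
j=6: seq[6] = (-22)-7 = -29 → [8, 0, -8, -15, -18, -22, -29, 2]
j=7: seq[7] = (-29)-2 = -31 → [8, 0, -8, -15, -18, -22, -29, -31]

-31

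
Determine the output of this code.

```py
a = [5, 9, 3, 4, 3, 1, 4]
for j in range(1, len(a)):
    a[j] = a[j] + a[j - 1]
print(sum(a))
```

135

j=1: a[1] = 9+5 = 14 → [5, 14, 3, 4, 3, 1, 4]
j=2: a[2] = 3+14 = 17 → [5, 14, 17, 4, 3, 1, 4]
j=3: a[3] = 4+17 = 21 → [5, 14, 17, 21, 3, 1, 4]
j=4: a[4] = 3+21 = 24 → [5, 14, 17, 21, 24, 1, 4]
j=5: a[5] = 1+24 = 25 → [5, 14, 17, 21, 24, 25, 4]
j=6: a[6] = 4+25 = 29 → [5, 14, 17, 21, 24, 25, 29]
sum = 135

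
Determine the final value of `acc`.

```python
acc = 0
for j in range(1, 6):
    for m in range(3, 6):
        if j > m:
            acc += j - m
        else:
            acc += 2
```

j=1,m=3: not 1>3, acc = 0+2 = 2
j=1,m=4: not 1>4, acc = 2+2 = 4
j=1,m=5: not 1>5, acc = 4+2 = 6
j=2,m=3: not 2>3, acc = 6+2 = 8
j=2,m=4: not 2>4, acc = 8+2 = 10
j=2,m=5: not 2>5, acc = 10+2 = 12
j=3,m=3: not 3>3, acc = 12+2 = 14
j=3,m=4: not 3>4, acc = 14+2 = 16
j=3,m=5: not 3>5, acc = 16+2 = 18
j=4,m=3: 4>3, acc = 18+1 = 19
j=4,m=4: not 4>4, acc = 19+2 = 21
j=4,m=5: not 4>5, acc = 21+2 = 23
j=5,m=3: 5>3, acc = 23+2 = 25
j=5,m=4: 5>4, acc = 25+1 = 26
j=5,m=5: not 5>5, acc = 26+2 = 28

28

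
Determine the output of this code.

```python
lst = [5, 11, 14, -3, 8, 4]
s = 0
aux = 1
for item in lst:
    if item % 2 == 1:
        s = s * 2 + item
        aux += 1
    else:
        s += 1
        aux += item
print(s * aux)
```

1290

item=5: odd, s = 0*2+5 = 5; aux=2
item=11: odd, s = 5*2+11 = 21; aux=3
item=14: not odd, s = 21+1 = 22; aux=17
item=-3: odd, s = 22*2+(-3) = 41; aux=18
item=8: not odd, s = 41+1 = 42; aux=26
item=4: not odd, s = 42+1 = 43; aux=30
s*aux = 43*30 = 1290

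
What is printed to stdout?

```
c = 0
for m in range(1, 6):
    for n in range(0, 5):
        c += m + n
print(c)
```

m=1,n=0: c = 0+1 = 1
m=1,n=1: c = 1+2 = 3
m=1,n=2: c = 3+3 = 6
m=1,n=3: c = 6+4 = 10
m=1,n=4: c = 10+5 = 15
m=2,n=0: c = 15+2 = 17
m=2,n=1: c = 17+3 = 20
m=2,n=2: c = 20+4 = 24
m=2,n=3: c = 24+5 = 29
m=2,n=4: c = 29+6 = 35
m=3,n=0: c = 35+3 = 38
m=3,n=1: c = 38+4 = 42
m=3,n=2: c = 42+5 = 47
m=3,n=3: c = 47+6 = 53
m=3,n=4: c = 53+7 = 60
m=4,n=0: c = 60+4 = 64
m=4,n=1: c = 64+5 = 69
m=4,n=2: c = 69+6 = 75
m=4,n=3: c = 75+7 = 82
m=4,n=4: c = 82+8 = 90
m=5,n=0: c = 90+5 = 95
m=5,n=1: c = 95+6 = 101
m=5,n=2: c = 101+7 = 108
m=5,n=3: c = 108+8 = 116
m=5,n=4: c = 116+9 = 125

125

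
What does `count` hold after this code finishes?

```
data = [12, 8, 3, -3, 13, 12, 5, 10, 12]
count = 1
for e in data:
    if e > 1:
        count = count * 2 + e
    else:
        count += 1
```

2788

e=12: >1, count = 1*2+12 = 14
e=8: >1, count = 14*2+8 = 36
e=3: >1, count = 36*2+3 = 75
e=-3: not >1, count = 75+1 = 76
e=13: >1, count = 76*2+13 = 165
e=12: >1, count = 165*2+12 = 342
e=5: >1, count = 342*2+5 = 689
e=10: >1, count = 689*2+10 = 1388
e=12: >1, count = 1388*2+12 = 2788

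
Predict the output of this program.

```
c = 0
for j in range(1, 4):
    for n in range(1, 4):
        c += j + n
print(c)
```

36

j=1,n=1: c = 0+2 = 2
j=1,n=2: c = 2+3 = 5
j=1,n=3: c = 5+4 = 9
j=2,n=1: c = 9+3 = 12
j=2,n=2: c = 12+4 = 16
j=2,n=3: c = 16+5 = 21
j=3,n=1: c = 21+4 = 25
j=3,n=2: c = 25+5 = 30
j=3,n=3: c = 30+6 = 36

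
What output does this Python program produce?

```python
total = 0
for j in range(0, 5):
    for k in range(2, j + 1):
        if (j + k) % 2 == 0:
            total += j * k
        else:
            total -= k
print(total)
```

32

j=2,k=2: even sum, total = 0+4 = 4
j=3,k=2: odd sum, total = 4-2 = 2
j=3,k=3: even sum, total = 2+9 = 11
j=4,k=2: even sum, total = 11+8 = 19
j=4,k=3: odd sum, total = 19-3 = 16
j=4,k=4: even sum, total = 16+16 = 32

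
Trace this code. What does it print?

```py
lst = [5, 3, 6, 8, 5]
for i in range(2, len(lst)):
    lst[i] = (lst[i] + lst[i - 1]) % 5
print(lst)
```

i=2: lst[2] = (6+3)%5 = 4 → [5, 3, 4, 8, 5]
i=3: lst[3] = (8+4)%5 = 2 → [5, 3, 4, 2, 5]
i=4: lst[4] = (5+2)%5 = 2 → [5, 3, 4, 2, 2]

[5, 3, 4, 2, 2]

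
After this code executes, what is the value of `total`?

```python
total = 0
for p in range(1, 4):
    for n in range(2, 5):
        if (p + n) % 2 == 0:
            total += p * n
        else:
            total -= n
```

9

p=1,n=2: odd sum, total = 0-2 = -2
p=1,n=3: even sum, total = (-2)+3 = 1
p=1,n=4: odd sum, total = 1-4 = -3
p=2,n=2: even sum, total = (-3)+4 = 1
p=2,n=3: odd sum, total = 1-3 = -2
p=2,n=4: even sum, total = (-2)+8 = 6
p=3,n=2: odd sum, total = 6-2 = 4
p=3,n=3: even sum, total = 4+9 = 13
p=3,n=4: odd sum, total = 13-4 = 9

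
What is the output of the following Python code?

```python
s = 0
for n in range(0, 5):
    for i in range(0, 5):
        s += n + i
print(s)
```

100

n=0,i=0: s = 0+0 = 0
n=0,i=1: s = 0+1 = 1
n=0,i=2: s = 1+2 = 3
n=0,i=3: s = 3+3 = 6
n=0,i=4: s = 6+4 = 10
n=1,i=0: s = 10+1 = 11
n=1,i=1: s = 11+2 = 13
n=1,i=2: s = 13+3 = 16
n=1,i=3: s = 16+4 = 20
n=1,i=4: s = 20+5 = 25
n=2,i=0: s = 25+2 = 27
n=2,i=1: s = 27+3 = 30
n=2,i=2: s = 30+4 = 34
n=2,i=3: s = 34+5 = 39
n=2,i=4: s = 39+6 = 45
n=3,i=0: s = 45+3 = 48
n=3,i=1: s = 48+4 = 52
n=3,i=2: s = 52+5 = 57
n=3,i=3: s = 57+6 = 63
n=3,i=4: s = 63+7 = 70
n=4,i=0: s = 70+4 = 74
n=4,i=1: s = 74+5 = 79
n=4,i=2: s = 79+6 = 85
n=4,i=3: s = 85+7 = 92
n=4,i=4: s = 92+8 = 100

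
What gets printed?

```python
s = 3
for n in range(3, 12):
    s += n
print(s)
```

n=3: s = 3+3 = 6
n=4: s = 6+4 = 10
n=5: s = 10+5 = 15
n=6: s = 15+6 = 21
n=7: s = 21+7 = 28
n=8: s = 28+8 = 36
n=9: s = 36+9 = 45
n=10: s = 45+10 = 55
n=11: s = 55+11 = 66

66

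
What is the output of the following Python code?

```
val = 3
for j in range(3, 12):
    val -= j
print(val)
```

j=3: val = 3-3 = 0
j=4: val = 0-4 = -4
j=5: val = (-4)-5 = -9
j=6: val = (-9)-6 = -15
j=7: val = (-15)-7 = -22
j=8: val = (-22)-8 = -30
j=9: val = (-30)-9 = -39
j=10: val = (-39)-10 = -49
j=11: val = (-49)-11 = -60

-60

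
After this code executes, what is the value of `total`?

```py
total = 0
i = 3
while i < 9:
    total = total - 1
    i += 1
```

-6

i=3: total = 0-1 = -1
i=4: total = (-1)-1 = -2
i=5: total = (-2)-1 = -3
i=6: total = (-3)-1 = -4
i=7: total = (-4)-1 = -5
i=8: total = (-5)-1 = -6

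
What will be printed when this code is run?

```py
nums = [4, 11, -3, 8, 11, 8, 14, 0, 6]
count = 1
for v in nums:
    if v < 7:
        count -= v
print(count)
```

v=4: <7, count = 1-4 = -3
v=11: not <7
v=-3: <7, count = (-3)-(-3) = 0
v=8: not <7
v=11: not <7
v=8: not <7
v=14: not <7
v=0: <7, count = 0-0 = 0
v=6: <7, count = 0-6 = -6

-6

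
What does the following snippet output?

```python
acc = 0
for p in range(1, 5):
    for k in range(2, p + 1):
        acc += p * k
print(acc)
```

55

p=2,k=2: acc = 0+4 = 4
p=3,k=2: acc = 4+6 = 10
p=3,k=3: acc = 10+9 = 19
p=4,k=2: acc = 19+8 = 27
p=4,k=3: acc = 27+12 = 39
p=4,k=4: acc = 39+16 = 55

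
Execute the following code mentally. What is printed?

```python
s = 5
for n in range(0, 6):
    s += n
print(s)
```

n=0: s = 5+0 = 5
n=1: s = 5+1 = 6
n=2: s = 6+2 = 8
n=3: s = 8+3 = 11
n=4: s = 11+4 = 15
n=5: s = 15+5 = 20

20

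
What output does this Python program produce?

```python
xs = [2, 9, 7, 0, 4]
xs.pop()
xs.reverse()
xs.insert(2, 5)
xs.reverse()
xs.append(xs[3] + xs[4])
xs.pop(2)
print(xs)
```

[2, 9, 7, 0, 7]

pop() removes 4 → [2, 9, 7, 0]
reverse → [0, 7, 9, 2]
insert 5 at 2 → [0, 7, 5, 9, 2]
reverse → [2, 9, 5, 7, 0]
append xs[3]+xs[4] = 7+0 = 7 → [2, 9, 5, 7, 0, 7]
pop(2) removes 5 → [2, 9, 7, 0, 7]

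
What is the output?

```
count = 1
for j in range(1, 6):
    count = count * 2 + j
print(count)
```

89

j=1: count = 1*2+1 = 3
j=2: count = 3*2+2 = 8
j=3: count = 8*2+3 = 19
j=4: count = 19*2+4 = 42
j=5: count = 42*2+5 = 89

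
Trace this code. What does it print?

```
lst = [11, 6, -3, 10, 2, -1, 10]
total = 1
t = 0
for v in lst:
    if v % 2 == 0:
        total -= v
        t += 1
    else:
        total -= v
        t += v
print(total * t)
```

v=11: not even, total = 1-11 = -10; t=11
v=6: even, total = (-10)-6 = -16; t=12
v=-3: not even, total = (-16)-(-3) = -13; t=9
v=10: even, total = (-13)-10 = -23; t=10
v=2: even, total = (-23)-2 = -25; t=11
v=-1: not even, total = (-25)-(-1) = -24; t=10
v=10: even, total = (-24)-10 = -34; t=11
total*t = (-34)*11 = -374

-374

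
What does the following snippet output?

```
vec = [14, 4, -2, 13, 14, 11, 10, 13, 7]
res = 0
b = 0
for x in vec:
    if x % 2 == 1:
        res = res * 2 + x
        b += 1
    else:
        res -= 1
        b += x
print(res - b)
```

x=14: not odd, res = 0-1 = -1; b=14
x=4: not odd, res = (-1)-1 = -2; b=18
x=-2: not odd, res = (-2)-1 = -3; b=16
x=13: odd, res = (-3)*2+13 = 7; b=17
x=14: not odd, res = 7-1 = 6; b=31
x=11: odd, res = 6*2+11 = 23; b=32
x=10: not odd, res = 23-1 = 22; b=42
x=13: odd, res = 22*2+13 = 57; b=43
x=7: odd, res = 57*2+7 = 121; b=44
res-b = 121-44 = 77

77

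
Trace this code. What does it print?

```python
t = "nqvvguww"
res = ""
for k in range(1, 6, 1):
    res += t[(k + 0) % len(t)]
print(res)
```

qvvgu

k=1: add t[1]='q' → 'q'
k=2: add t[2]='v' → 'qv'
k=3: add t[3]='v' → 'qvv'
k=4: add t[4]='g' → 'qvvg'
k=5: add t[5]='u' → 'qvvgu'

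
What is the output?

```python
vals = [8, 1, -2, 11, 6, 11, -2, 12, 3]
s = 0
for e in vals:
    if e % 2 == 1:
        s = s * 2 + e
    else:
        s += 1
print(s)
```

e=8: not odd, s = 0+1 = 1
e=1: odd, s = 1*2+1 = 3
e=-2: not odd, s = 3+1 = 4
e=11: odd, s = 4*2+11 = 19
e=6: not odd, s = 19+1 = 20
e=11: odd, s = 20*2+11 = 51
e=-2: not odd, s = 51+1 = 52
e=12: not odd, s = 52+1 = 53
e=3: odd, s = 53*2+3 = 109

109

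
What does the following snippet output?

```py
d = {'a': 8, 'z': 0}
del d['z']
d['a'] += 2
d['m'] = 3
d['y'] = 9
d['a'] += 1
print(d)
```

{'a': 11, 'm': 3, 'y': 9}

del 'z' → {'a': 8}
d['a'] = 8+2 = 10 → {'a': 10}
d['m'] = 3 → {'a': 10, 'm': 3}
d['y'] = 9 → {'a': 10, 'm': 3, 'y': 9}
d['a'] = 10+1 = 11 → {'a': 11, 'm': 3, 'y': 9}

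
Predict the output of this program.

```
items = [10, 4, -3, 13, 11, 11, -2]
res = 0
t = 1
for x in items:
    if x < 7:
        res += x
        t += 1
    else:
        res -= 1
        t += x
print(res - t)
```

-54

x=10: not <7, res = 0-1 = -1; t=11
x=4: <7, res = (-1)+4 = 3; t=12
x=-3: <7, res = 3+(-3) = 0; t=13
x=13: not <7, res = 0-1 = -1; t=26
x=11: not <7, res = (-1)-1 = -2; t=37
x=11: not <7, res = (-2)-1 = -3; t=48
x=-2: <7, res = (-3)+(-2) = -5; t=49
res-t = (-5)-49 = -54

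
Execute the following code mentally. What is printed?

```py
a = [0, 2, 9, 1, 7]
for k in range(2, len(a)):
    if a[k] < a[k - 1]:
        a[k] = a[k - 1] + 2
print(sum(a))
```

35

k=2: 9>=2, unchanged → [0, 2, 9, 1, 7]
k=3: 1<9, a[3] = 9+2 = 11 → [0, 2, 9, 11, 7]
k=4: 7<11, a[4] = 11+2 = 13 → [0, 2, 9, 11, 13]
sum = 35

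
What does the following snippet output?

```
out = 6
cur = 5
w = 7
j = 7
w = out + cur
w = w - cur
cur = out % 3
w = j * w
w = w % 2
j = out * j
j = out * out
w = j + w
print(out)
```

6

w = 6+5 = 11
w = 11-5 = 6
cur = 6%3 = 0
w = 7*6 = 42
w = 42%2 = 0
j = 6*7 = 42
j = 6*6 = 36
w = 36+0 = 36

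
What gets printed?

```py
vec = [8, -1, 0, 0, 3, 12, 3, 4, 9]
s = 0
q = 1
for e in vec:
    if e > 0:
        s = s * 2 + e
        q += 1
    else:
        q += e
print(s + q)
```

435

e=8: >0, s = 0*2+8 = 8; q=2
e=-1: not >0; q=1
e=0: not >0; q=1
e=0: not >0; q=1
e=3: >0, s = 8*2+3 = 19; q=2
e=12: >0, s = 19*2+12 = 50; q=3
e=3: >0, s = 50*2+3 = 103; q=4
e=4: >0, s = 103*2+4 = 210; q=5
e=9: >0, s = 210*2+9 = 429; q=6
s+q = 429+6 = 435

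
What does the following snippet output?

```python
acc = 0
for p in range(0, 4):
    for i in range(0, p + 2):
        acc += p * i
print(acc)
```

p=0,i=0: acc = 0+0 = 0
p=0,i=1: acc = 0+0 = 0
p=1,i=0: acc = 0+0 = 0
p=1,i=1: acc = 0+1 = 1
p=1,i=2: acc = 1+2 = 3
p=2,i=0: acc = 3+0 = 3
p=2,i=1: acc = 3+2 = 5
p=2,i=2: acc = 5+4 = 9
p=2,i=3: acc = 9+6 = 15
p=3,i=0: acc = 15+0 = 15
p=3,i=1: acc = 15+3 = 18
p=3,i=2: acc = 18+6 = 24
p=3,i=3: acc = 24+9 = 33
p=3,i=4: acc = 33+12 = 45

45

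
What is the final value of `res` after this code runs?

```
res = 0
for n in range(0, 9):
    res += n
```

36

n=0: res = 0+0 = 0
n=1: res = 0+1 = 1
n=2: res = 1+2 = 3
n=3: res = 3+3 = 6
n=4: res = 6+4 = 10
n=5: res = 10+5 = 15
n=6: res = 15+6 = 21
n=7: res = 21+7 = 28
n=8: res = 28+8 = 36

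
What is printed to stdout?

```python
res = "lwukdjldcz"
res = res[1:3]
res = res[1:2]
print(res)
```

u

slice [1:3] → 'wu'
slice [1:2] → 'u'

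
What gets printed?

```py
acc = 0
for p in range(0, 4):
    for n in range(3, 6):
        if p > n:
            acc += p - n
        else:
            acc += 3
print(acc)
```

p=0,n=3: not 0>3, acc = 0+3 = 3
p=0,n=4: not 0>4, acc = 3+3 = 6
p=0,n=5: not 0>5, acc = 6+3 = 9
p=1,n=3: not 1>3, acc = 9+3 = 12
p=1,n=4: not 1>4, acc = 12+3 = 15
p=1,n=5: not 1>5, acc = 15+3 = 18
p=2,n=3: not 2>3, acc = 18+3 = 21
p=2,n=4: not 2>4, acc = 21+3 = 24
p=2,n=5: not 2>5, acc = 24+3 = 27
p=3,n=3: not 3>3, acc = 27+3 = 30
p=3,n=4: not 3>4, acc = 30+3 = 33
p=3,n=5: not 3>5, acc = 33+3 = 36

36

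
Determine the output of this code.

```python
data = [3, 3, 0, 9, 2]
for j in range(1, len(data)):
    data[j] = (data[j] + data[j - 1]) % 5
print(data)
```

j=1: data[1] = (3+3)%5 = 1 → [3, 1, 0, 9, 2]
j=2: data[2] = (0+1)%5 = 1 → [3, 1, 1, 9, 2]
j=3: data[3] = (9+1)%5 = 0 → [3, 1, 1, 0, 2]
j=4: data[4] = (2+0)%5 = 2 → [3, 1, 1, 0, 2]

[3, 1, 1, 0, 2]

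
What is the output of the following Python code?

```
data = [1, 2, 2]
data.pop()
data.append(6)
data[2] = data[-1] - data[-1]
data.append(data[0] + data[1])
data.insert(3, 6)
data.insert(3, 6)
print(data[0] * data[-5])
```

2

pop() removes 2 → [1, 2]
append 6 → [1, 2, 6]
data[2] = data[-1]-data[-1] = 6-6 = 0 → [1, 2, 0]
append data[0]+data[1] = 1+2 = 3 → [1, 2, 0, 3]
insert 6 at 3 → [1, 2, 0, 6, 3]
insert 6 at 3 → [1, 2, 0, 6, 6, 3]
data[0]*data[-5] = 1*2 = 2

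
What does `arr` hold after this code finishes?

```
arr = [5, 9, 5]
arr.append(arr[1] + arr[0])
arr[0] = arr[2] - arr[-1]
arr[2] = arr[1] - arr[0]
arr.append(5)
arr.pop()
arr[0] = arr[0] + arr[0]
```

[-18, 9, 18, 14]

append arr[1]+arr[0] = 9+5 = 14 → [5, 9, 5, 14]
arr[0] = arr[2]-arr[-1] = 5-14 = -9 → [-9, 9, 5, 14]
arr[2] = arr[1]-arr[0] = 9-(-9) = 18 → [-9, 9, 18, 14]
append 5 → [-9, 9, 18, 14, 5]
pop() removes 5 → [-9, 9, 18, 14]
arr[0] = arr[0]+arr[0] = (-9)+(-9) = -18 → [-18, 9, 18, 14]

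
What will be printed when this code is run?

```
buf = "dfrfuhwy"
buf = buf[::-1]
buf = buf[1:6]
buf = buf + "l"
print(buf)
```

reverse → 'ywhufrfd'
slice [1:6] → 'whufr'
+ 'l' → 'whufrl'

whufrl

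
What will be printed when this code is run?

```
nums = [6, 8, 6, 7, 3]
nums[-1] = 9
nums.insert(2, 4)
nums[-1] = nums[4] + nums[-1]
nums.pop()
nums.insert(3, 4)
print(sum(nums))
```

35

nums[-1] = 9 → [6, 8, 6, 7, 9]
insert 4 at 2 → [6, 8, 4, 6, 7, 9]
nums[-1] = nums[4]+nums[-1] = 7+9 = 16 → [6, 8, 4, 6, 7, 16]
pop() removes 16 → [6, 8, 4, 6, 7]
insert 4 at 3 → [6, 8, 4, 4, 6, 7]
sum = 35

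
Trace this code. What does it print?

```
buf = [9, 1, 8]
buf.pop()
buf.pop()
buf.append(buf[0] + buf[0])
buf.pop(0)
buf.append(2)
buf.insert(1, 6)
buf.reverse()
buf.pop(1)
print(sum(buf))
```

20

pop() removes 8 → [9, 1]
pop() removes 1 → [9]
append buf[0]+buf[0] = 9+9 = 18 → [9, 18]
pop(0) removes 9 → [18]
append 2 → [18, 2]
insert 6 at 1 → [18, 6, 2]
reverse → [2, 6, 18]
pop(1) removes 6 → [2, 18]
sum = 20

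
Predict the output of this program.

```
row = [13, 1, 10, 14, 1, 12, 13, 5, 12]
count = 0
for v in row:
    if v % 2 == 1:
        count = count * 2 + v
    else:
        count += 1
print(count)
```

v=13: odd, count = 0*2+13 = 13
v=1: odd, count = 13*2+1 = 27
v=10: not odd, count = 27+1 = 28
v=14: not odd, count = 28+1 = 29
v=1: odd, count = 29*2+1 = 59
v=12: not odd, count = 59+1 = 60
v=13: odd, count = 60*2+13 = 133
v=5: odd, count = 133*2+5 = 271
v=12: not odd, count = 271+1 = 272

272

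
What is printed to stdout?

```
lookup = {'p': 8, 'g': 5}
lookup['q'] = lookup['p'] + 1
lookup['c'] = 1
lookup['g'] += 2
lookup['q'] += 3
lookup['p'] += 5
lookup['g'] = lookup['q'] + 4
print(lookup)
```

lookup['q'] = lookup['p']+1 = 9 → {'p': 8, 'g': 5, 'q': 9}
lookup['c'] = 1 → {'p': 8, 'g': 5, 'q': 9, 'c': 1}
lookup['g'] = 5+2 = 7 → {'p': 8, 'g': 7, 'q': 9, 'c': 1}
lookup['q'] = 9+3 = 12 → {'p': 8, 'g': 7, 'q': 12, 'c': 1}
lookup['p'] = 8+5 = 13 → {'p': 13, 'g': 7, 'q': 12, 'c': 1}
lookup['g'] = lookup['q']+4 = 16 → {'p': 13, 'g': 16, 'q': 12, 'c': 1}

{'p': 13, 'g': 16, 'q': 12, 'c': 1}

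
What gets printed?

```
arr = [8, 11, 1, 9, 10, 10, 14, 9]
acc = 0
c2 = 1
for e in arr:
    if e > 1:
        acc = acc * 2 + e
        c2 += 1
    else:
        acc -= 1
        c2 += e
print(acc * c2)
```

10197

e=8: >1, acc = 0*2+8 = 8; c2=2
e=11: >1, acc = 8*2+11 = 27; c2=3
e=1: not >1, acc = 27-1 = 26; c2=4
e=9: >1, acc = 26*2+9 = 61; c2=5
e=10: >1, acc = 61*2+10 = 132; c2=6
e=10: >1, acc = 132*2+10 = 274; c2=7
e=14: >1, acc = 274*2+14 = 562; c2=8
e=9: >1, acc = 562*2+9 = 1133; c2=9
acc*c2 = 1133*9 = 10197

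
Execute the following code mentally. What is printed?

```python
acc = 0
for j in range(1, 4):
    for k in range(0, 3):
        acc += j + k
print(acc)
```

27

j=1,k=0: acc = 0+1 = 1
j=1,k=1: acc = 1+2 = 3
j=1,k=2: acc = 3+3 = 6
j=2,k=0: acc = 6+2 = 8
j=2,k=1: acc = 8+3 = 11
j=2,k=2: acc = 11+4 = 15
j=3,k=0: acc = 15+3 = 18
j=3,k=1: acc = 18+4 = 22
j=3,k=2: acc = 22+5 = 27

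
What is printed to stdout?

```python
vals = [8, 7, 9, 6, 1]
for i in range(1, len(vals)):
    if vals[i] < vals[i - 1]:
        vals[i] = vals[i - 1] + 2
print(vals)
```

[8, 10, 12, 14, 16]

i=1: 7<8, vals[1] = 8+2 = 10 → [8, 10, 9, 6, 1]
i=2: 9<10, vals[2] = 10+2 = 12 → [8, 10, 12, 6, 1]
i=3: 6<12, vals[3] = 12+2 = 14 → [8, 10, 12, 14, 1]
i=4: 1<14, vals[4] = 14+2 = 16 → [8, 10, 12, 14, 16]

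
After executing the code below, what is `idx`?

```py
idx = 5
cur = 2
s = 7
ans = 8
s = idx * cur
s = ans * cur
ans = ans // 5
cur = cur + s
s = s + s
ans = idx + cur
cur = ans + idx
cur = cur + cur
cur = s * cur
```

s = 5*2 = 10
s = 8*2 = 16
ans = 8//5 = 1
cur = 2+16 = 18
s = 16+16 = 32
ans = 5+18 = 23
cur = 23+5 = 28
cur = 28+28 = 56
cur = 32*56 = 1792

5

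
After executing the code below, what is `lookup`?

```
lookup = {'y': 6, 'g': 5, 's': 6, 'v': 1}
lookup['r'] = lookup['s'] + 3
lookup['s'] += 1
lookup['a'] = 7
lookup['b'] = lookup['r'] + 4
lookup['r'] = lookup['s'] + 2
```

{'y': 6, 'g': 5, 's': 7, 'v': 1, 'r': 9, 'a': 7, 'b': 13}

lookup['r'] = lookup['s']+3 = 9 → {'y': 6, 'g': 5, 's': 6, 'v': 1, 'r': 9}
lookup['s'] = 6+1 = 7 → {'y': 6, 'g': 5, 's': 7, 'v': 1, 'r': 9}
lookup['a'] = 7 → {'y': 6, 'g': 5, 's': 7, 'v': 1, 'r': 9, 'a': 7}
lookup['b'] = lookup['r']+4 = 13 → {'y': 6, 'g': 5, 's': 7, 'v': 1, 'r': 9, 'a': 7, 'b': 13}
lookup['r'] = lookup['s']+2 = 9 → {'y': 6, 'g': 5, 's': 7, 'v': 1, 'r': 9, 'a': 7, 'b': 13}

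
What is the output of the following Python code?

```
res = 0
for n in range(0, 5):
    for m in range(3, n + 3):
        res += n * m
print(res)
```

125

n=1,m=3: res = 0+3 = 3
n=2,m=3: res = 3+6 = 9
n=2,m=4: res = 9+8 = 17
n=3,m=3: res = 17+9 = 26
n=3,m=4: res = 26+12 = 38
n=3,m=5: res = 38+15 = 53
n=4,m=3: res = 53+12 = 65
n=4,m=4: res = 65+16 = 81
n=4,m=5: res = 81+20 = 101
n=4,m=6: res = 101+24 = 125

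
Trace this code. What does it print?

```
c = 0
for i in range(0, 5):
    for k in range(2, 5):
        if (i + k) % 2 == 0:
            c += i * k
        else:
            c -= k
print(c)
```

i=0,k=2: even sum, c = 0+0 = 0
i=0,k=3: odd sum, c = 0-3 = -3
i=0,k=4: even sum, c = (-3)+0 = -3
i=1,k=2: odd sum, c = (-3)-2 = -5
i=1,k=3: even sum, c = (-5)+3 = -2
i=1,k=4: odd sum, c = (-2)-4 = -6
i=2,k=2: even sum, c = (-6)+4 = -2
i=2,k=3: odd sum, c = (-2)-3 = -5
i=2,k=4: even sum, c = (-5)+8 = 3
i=3,k=2: odd sum, c = 3-2 = 1
i=3,k=3: even sum, c = 1+9 = 10
i=3,k=4: odd sum, c = 10-4 = 6
i=4,k=2: even sum, c = 6+8 = 14
i=4,k=3: odd sum, c = 14-3 = 11
i=4,k=4: even sum, c = 11+16 = 27

27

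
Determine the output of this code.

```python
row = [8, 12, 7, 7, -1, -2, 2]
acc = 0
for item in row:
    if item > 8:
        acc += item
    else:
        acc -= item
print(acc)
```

item=8: not >8, acc = 0-8 = -8
item=12: >8, acc = (-8)+12 = 4
item=7: not >8, acc = 4-7 = -3
item=7: not >8, acc = (-3)-7 = -10
item=-1: not >8, acc = (-10)-(-1) = -9
item=-2: not >8, acc = (-9)-(-2) = -7
item=2: not >8, acc = (-7)-2 = -9

-9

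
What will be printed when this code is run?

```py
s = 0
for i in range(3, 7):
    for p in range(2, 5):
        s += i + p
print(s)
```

i=3,p=2: s = 0+5 = 5
i=3,p=3: s = 5+6 = 11
i=3,p=4: s = 11+7 = 18
i=4,p=2: s = 18+6 = 24
i=4,p=3: s = 24+7 = 31
i=4,p=4: s = 31+8 = 39
i=5,p=2: s = 39+7 = 46
i=5,p=3: s = 46+8 = 54
i=5,p=4: s = 54+9 = 63
i=6,p=2: s = 63+8 = 71
i=6,p=3: s = 71+9 = 80
i=6,p=4: s = 80+10 = 90

90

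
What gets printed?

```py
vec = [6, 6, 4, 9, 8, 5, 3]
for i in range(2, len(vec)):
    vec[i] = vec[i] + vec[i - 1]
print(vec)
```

i=2: vec[2] = 4+6 = 10 → [6, 6, 10, 9, 8, 5, 3]
i=3: vec[3] = 9+10 = 19 → [6, 6, 10, 19, 8, 5, 3]
i=4: vec[4] = 8+19 = 27 → [6, 6, 10, 19, 27, 5, 3]
i=5: vec[5] = 5+27 = 32 → [6, 6, 10, 19, 27, 32, 3]
i=6: vec[6] = 3+32 = 35 → [6, 6, 10, 19, 27, 32, 35]

[6, 6, 10, 19, 27, 32, 35]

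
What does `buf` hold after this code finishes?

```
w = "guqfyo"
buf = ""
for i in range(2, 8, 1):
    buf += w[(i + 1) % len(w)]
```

i=2: add w[3]='f' → 'f'
i=3: add w[4]='y' → 'fy'
i=4: add w[5]='o' → 'fyo'
i=5: add w[0]='g' → 'fyog'
i=6: add w[1]='u' → 'fyogu'
i=7: add w[2]='q' → 'fyoguq'

'fyoguq'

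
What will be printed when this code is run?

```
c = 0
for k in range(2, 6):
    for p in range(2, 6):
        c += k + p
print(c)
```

k=2,p=2: c = 0+4 = 4
k=2,p=3: c = 4+5 = 9
k=2,p=4: c = 9+6 = 15
k=2,p=5: c = 15+7 = 22
k=3,p=2: c = 22+5 = 27
k=3,p=3: c = 27+6 = 33
k=3,p=4: c = 33+7 = 40
k=3,p=5: c = 40+8 = 48
k=4,p=2: c = 48+6 = 54
k=4,p=3: c = 54+7 = 61
k=4,p=4: c = 61+8 = 69
k=4,p=5: c = 69+9 = 78
k=5,p=2: c = 78+7 = 85
k=5,p=3: c = 85+8 = 93
k=5,p=4: c = 93+9 = 102
k=5,p=5: c = 102+10 = 112

112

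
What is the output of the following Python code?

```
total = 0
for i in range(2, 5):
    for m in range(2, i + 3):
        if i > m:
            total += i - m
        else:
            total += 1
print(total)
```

13

i=2,m=2: not 2>2, total = 0+1 = 1
i=2,m=3: not 2>3, total = 1+1 = 2
i=2,m=4: not 2>4, total = 2+1 = 3
i=3,m=2: 3>2, total = 3+1 = 4
i=3,m=3: not 3>3, total = 4+1 = 5
i=3,m=4: not 3>4, total = 5+1 = 6
i=3,m=5: not 3>5, total = 6+1 = 7
i=4,m=2: 4>2, total = 7+2 = 9
i=4,m=3: 4>3, total = 9+1 = 10
i=4,m=4: not 4>4, total = 10+1 = 11
i=4,m=5: not 4>5, total = 11+1 = 12
i=4,m=6: not 4>6, total = 12+1 = 13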